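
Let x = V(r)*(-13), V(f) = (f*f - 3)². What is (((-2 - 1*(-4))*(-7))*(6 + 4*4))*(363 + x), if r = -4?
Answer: 564872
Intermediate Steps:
V(f) = (-3 + f²)² (V(f) = (f² - 3)² = (-3 + f²)²)
x = -2197 (x = (-3 + (-4)²)²*(-13) = (-3 + 16)²*(-13) = 13²*(-13) = 169*(-13) = -2197)
(((-2 - 1*(-4))*(-7))*(6 + 4*4))*(363 + x) = (((-2 - 1*(-4))*(-7))*(6 + 4*4))*(363 - 2197) = (((-2 + 4)*(-7))*(6 + 16))*(-1834) = ((2*(-7))*22)*(-1834) = -14*22*(-1834) = -308*(-1834) = 564872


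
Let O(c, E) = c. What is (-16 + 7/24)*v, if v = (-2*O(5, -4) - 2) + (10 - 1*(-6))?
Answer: -377/6 ≈ -62.833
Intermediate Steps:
v = 4 (v = (-2*5 - 2) + (10 - 1*(-6)) = (-10 - 2) + (10 + 6) = -12 + 16 = 4)
(-16 + 7/24)*v = (-16 + 7/24)*4 = -377/24*4 = -377/6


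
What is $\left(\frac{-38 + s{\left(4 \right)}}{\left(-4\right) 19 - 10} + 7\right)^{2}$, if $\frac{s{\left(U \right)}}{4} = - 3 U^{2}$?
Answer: $\frac{173056}{1849} \approx 93.594$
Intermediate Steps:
$s{\left(U \right)} = - 12 U^{2}$ ($s{\left(U \right)} = 4 \left(- 3 U^{2}\right) = - 12 U^{2}$)
$\left(\frac{-38 + s{\left(4 \right)}}{\left(-4\right) 19 - 10} + 7\right)^{2} = \left(\frac{-38 - 12 \cdot 4^{2}}{\left(-4\right) 19 - 10} + 7\right)^{2} = \left(\frac{-38 - 192}{-76 - 10} + 7\right)^{2} = \left(\frac{-38 - 192}{-86} + 7\right)^{2} = \left(\left(-230\right) \left(- \frac{1}{86}\right) + 7\right)^{2} = \left(\frac{115}{43} + 7\right)^{2} = \left(\frac{416}{43}\right)^{2} = \frac{173056}{1849}$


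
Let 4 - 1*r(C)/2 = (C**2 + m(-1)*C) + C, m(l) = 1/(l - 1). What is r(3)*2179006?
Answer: -28327078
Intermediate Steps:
m(l) = 1/(-1 + l)
r(C) = 8 - C - 2*C**2 (r(C) = 8 - 2*((C**2 + C/(-1 - 1)) + C) = 8 - 2*((C**2 + C/(-2)) + C) = 8 - 2*((C**2 - C/2) + C) = 8 - 2*(C**2 + C/2) = 8 + (-C - 2*C**2) = 8 - C - 2*C**2)
r(3)*2179006 = (8 - 1*3 - 2*3**2)*2179006 = (8 - 3 - 2*9)*2179006 = (8 - 3 - 18)*2179006 = -13*2179006 = -28327078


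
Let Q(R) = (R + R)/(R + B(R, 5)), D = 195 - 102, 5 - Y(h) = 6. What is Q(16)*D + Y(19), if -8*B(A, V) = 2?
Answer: 3947/21 ≈ 187.95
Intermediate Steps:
B(A, V) = -¼ (B(A, V) = -⅛*2 = -¼)
Y(h) = -1 (Y(h) = 5 - 1*6 = 5 - 6 = -1)
D = 93
Q(R) = 2*R/(-¼ + R) (Q(R) = (R + R)/(R - ¼) = (2*R)/(-¼ + R) = 2*R/(-¼ + R))
Q(16)*D + Y(19) = (8*16/(-1 + 4*16))*93 - 1 = (8*16/(-1 + 64))*93 - 1 = (8*16/63)*93 - 1 = (8*16*(1/63))*93 - 1 = (128/63)*93 - 1 = 3968/21 - 1 = 3947/21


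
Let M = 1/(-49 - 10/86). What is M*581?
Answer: -24983/2112 ≈ -11.829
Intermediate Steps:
M = -43/2112 (M = 1/(-49 - 10*1/86) = 1/(-49 - 5/43) = 1/(-2112/43) = -43/2112 ≈ -0.020360)
M*581 = -43/2112*581 = -24983/2112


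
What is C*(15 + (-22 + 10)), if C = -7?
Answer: -21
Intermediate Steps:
C*(15 + (-22 + 10)) = -7*(15 + (-22 + 10)) = -7*(15 - 12) = -7*3 = -21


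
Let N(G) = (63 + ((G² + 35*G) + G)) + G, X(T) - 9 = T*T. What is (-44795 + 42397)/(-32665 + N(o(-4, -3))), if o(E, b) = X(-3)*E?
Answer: 1199/15041 ≈ 0.079715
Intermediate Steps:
X(T) = 9 + T² (X(T) = 9 + T*T = 9 + T²)
o(E, b) = 18*E (o(E, b) = (9 + (-3)²)*E = (9 + 9)*E = 18*E)
N(G) = 63 + G² + 37*G (N(G) = (63 + (G² + 36*G)) + G = (63 + G² + 36*G) + G = 63 + G² + 37*G)
(-44795 + 42397)/(-32665 + N(o(-4, -3))) = (-44795 + 42397)/(-32665 + (63 + (18*(-4))² + 37*(18*(-4)))) = -2398/(-32665 + (63 + (-72)² + 37*(-72))) = -2398/(-32665 + (63 + 5184 - 2664)) = -2398/(-32665 + 2583) = -2398/(-30082) = -2398*(-1/30082) = 1199/15041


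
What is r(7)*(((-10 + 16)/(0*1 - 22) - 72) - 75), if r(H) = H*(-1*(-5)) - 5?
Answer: -48600/11 ≈ -4418.2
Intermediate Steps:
r(H) = -5 + 5*H (r(H) = H*5 - 5 = 5*H - 5 = -5 + 5*H)
r(7)*(((-10 + 16)/(0*1 - 22) - 72) - 75) = (-5 + 5*7)*(((-10 + 16)/(0*1 - 22) - 72) - 75) = (-5 + 35)*((6/(0 - 22) - 72) - 75) = 30*((6/(-22) - 72) - 75) = 30*((6*(-1/22) - 72) - 75) = 30*((-3/11 - 72) - 75) = 30*(-795/11 - 75) = 30*(-1620/11) = -48600/11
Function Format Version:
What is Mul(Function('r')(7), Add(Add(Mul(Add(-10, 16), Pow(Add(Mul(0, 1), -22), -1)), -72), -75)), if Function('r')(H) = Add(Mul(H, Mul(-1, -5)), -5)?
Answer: Rational(-48600, 11) ≈ -4418.2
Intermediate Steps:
Function('r')(H) = Add(-5, Mul(5, H)) (Function('r')(H) = Add(Mul(H, 5), -5) = Add(Mul(5, H), -5) = Add(-5, Mul(5, H)))
Mul(Function('r')(7), Add(Add(Mul(Add(-10, 16), Pow(Add(Mul(0, 1), -22), -1)), -72), -75)) = Mul(Add(-5, Mul(5, 7)), Add(Add(Mul(Add(-10, 16), Pow(Add(Mul(0, 1), -22), -1)), -72), -75)) = Mul(Add(-5, 35), Add(Add(Mul(6, Pow(Add(0, -22), -1)), -72), -75)) = Mul(30, Add(Add(Mul(6, Pow(-22, -1)), -72), -75)) = Mul(30, Add(Add(Mul(6, Rational(-1, 22)), -72), -75)) = Mul(30, Add(Add(Rational(-3, 11), -72), -75)) = Mul(30, Add(Rational(-795, 11), -75)) = Mul(30, Rational(-1620, 11)) = Rational(-48600, 11)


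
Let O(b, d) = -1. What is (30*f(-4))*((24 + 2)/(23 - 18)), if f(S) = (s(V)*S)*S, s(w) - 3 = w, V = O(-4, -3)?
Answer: 4992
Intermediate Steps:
V = -1
s(w) = 3 + w
f(S) = 2*S² (f(S) = ((3 - 1)*S)*S = (2*S)*S = 2*S²)
(30*f(-4))*((24 + 2)/(23 - 18)) = (30*(2*(-4)²))*((24 + 2)/(23 - 18)) = (30*(2*16))*(26/5) = (30*32)*(26*(⅕)) = 960*(26/5) = 4992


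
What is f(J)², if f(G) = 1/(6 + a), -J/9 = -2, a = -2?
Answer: 1/16 ≈ 0.062500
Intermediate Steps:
J = 18 (J = -9*(-2) = 18)
f(G) = ¼ (f(G) = 1/(6 - 2) = 1/4 = ¼)
f(J)² = (¼)² = 1/16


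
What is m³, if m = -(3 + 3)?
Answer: -216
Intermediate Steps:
m = -6 (m = -1*6 = -6)
m³ = (-6)³ = -216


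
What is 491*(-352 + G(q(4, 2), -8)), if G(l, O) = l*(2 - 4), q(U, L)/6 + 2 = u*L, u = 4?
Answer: -208184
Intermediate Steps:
q(U, L) = -12 + 24*L (q(U, L) = -12 + 6*(4*L) = -12 + 24*L)
G(l, O) = -2*l (G(l, O) = l*(-2) = -2*l)
491*(-352 + G(q(4, 2), -8)) = 491*(-352 - 2*(-12 + 24*2)) = 491*(-352 - 2*(-12 + 48)) = 491*(-352 - 2*36) = 491*(-352 - 72) = 491*(-424) = -208184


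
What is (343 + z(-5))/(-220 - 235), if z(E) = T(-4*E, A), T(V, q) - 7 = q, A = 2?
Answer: -352/455 ≈ -0.77363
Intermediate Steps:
T(V, q) = 7 + q
z(E) = 9 (z(E) = 7 + 2 = 9)
(343 + z(-5))/(-220 - 235) = (343 + 9)/(-220 - 235) = 352/(-455) = 352*(-1/455) = -352/455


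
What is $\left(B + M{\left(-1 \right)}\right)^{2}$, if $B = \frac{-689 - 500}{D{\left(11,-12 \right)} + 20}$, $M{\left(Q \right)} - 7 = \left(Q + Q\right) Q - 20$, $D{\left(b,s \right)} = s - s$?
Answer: $\frac{1985281}{400} \approx 4963.2$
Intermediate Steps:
$D{\left(b,s \right)} = 0$
$M{\left(Q \right)} = -13 + 2 Q^{2}$ ($M{\left(Q \right)} = 7 + \left(\left(Q + Q\right) Q - 20\right) = 7 + \left(2 Q Q - 20\right) = 7 + \left(2 Q^{2} - 20\right) = 7 + \left(-20 + 2 Q^{2}\right) = -13 + 2 Q^{2}$)
$B = - \frac{1189}{20}$ ($B = \frac{-689 - 500}{0 + 20} = - \frac{1189}{20} \approx -59.45$)
$\left(B + M{\left(-1 \right)}\right)^{2} = \left(- \frac{1189}{20} - \left(13 - 2 \left(-1\right)^{2}\right)\right)^{2} = \left(- \frac{1189}{20} + \left(-13 + 2 \cdot 1\right)\right)^{2} = \left(- \frac{1189}{20} + \left(-13 + 2\right)\right)^{2} = \left(- \frac{1189}{20} - 11\right)^{2} = \left(- \frac{1409}{20}\right)^{2} = \frac{1985281}{400}$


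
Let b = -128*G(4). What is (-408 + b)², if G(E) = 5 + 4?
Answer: 2433600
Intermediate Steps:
G(E) = 9
b = -1152 (b = -128*9 = -1152)
(-408 + b)² = (-408 - 1152)² = (-1560)² = 2433600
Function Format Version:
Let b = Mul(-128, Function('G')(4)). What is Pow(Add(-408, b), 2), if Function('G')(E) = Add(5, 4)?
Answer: 2433600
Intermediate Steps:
Function('G')(E) = 9
b = -1152 (b = Mul(-128, 9) = -1152)
Pow(Add(-408, b), 2) = Pow(Add(-408, -1152), 2) = Pow(-1560, 2) = 2433600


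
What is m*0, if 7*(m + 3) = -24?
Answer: 0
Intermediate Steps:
m = -45/7 (m = -3 + (1/7)*(-24) = -3 - 24/7 = -45/7 ≈ -6.4286)
m*0 = -45/7*0 = 0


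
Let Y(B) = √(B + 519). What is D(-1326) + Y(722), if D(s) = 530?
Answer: 530 + √1241 ≈ 565.23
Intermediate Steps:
Y(B) = √(519 + B)
D(-1326) + Y(722) = 530 + √(519 + 722) = 530 + √1241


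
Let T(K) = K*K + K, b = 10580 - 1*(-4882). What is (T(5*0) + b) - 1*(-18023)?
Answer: 33485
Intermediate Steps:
b = 15462 (b = 10580 + 4882 = 15462)
T(K) = K + K² (T(K) = K² + K = K + K²)
(T(5*0) + b) - 1*(-18023) = ((5*0)*(1 + 5*0) + 15462) - 1*(-18023) = (0*(1 + 0) + 15462) + 18023 = (0*1 + 15462) + 18023 = (0 + 15462) + 18023 = 15462 + 18023 = 33485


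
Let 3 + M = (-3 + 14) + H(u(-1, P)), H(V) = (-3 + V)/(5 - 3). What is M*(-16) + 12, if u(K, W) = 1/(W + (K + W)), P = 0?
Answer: -84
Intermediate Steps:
u(K, W) = 1/(K + 2*W)
H(V) = -3/2 + V/2 (H(V) = (-3 + V)/2 = (-3 + V)*(½) = -3/2 + V/2)
M = 6 (M = -3 + ((-3 + 14) + (-3/2 + 1/(2*(-1 + 2*0)))) = -3 + (11 + (-3/2 + 1/(2*(-1 + 0)))) = -3 + (11 + (-3/2 + (½)/(-1))) = -3 + (11 + (-3/2 + (½)*(-1))) = -3 + (11 + (-3/2 - ½)) = -3 + (11 - 2) = -3 + 9 = 6)
M*(-16) + 12 = 6*(-16) + 12 = -96 + 12 = -84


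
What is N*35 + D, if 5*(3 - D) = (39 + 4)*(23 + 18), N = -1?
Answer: -1923/5 ≈ -384.60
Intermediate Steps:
D = -1748/5 (D = 3 - (39 + 4)*(23 + 18)/5 = 3 - 43*41/5 = 3 - 1/5*1763 = 3 - 1763/5 = -1748/5 ≈ -349.60)
N*35 + D = -1*35 - 1748/5 = -35 - 1748/5 = -1923/5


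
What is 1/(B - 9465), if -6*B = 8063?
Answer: -6/64853 ≈ -9.2517e-5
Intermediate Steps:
B = -8063/6 (B = -1/6*8063 = -8063/6 ≈ -1343.8)
1/(B - 9465) = 1/(-8063/6 - 9465) = 1/(-64853/6) = -6/64853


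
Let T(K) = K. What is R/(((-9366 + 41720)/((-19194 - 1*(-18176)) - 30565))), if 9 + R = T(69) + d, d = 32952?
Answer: -74472714/2311 ≈ -32225.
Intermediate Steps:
R = 33012 (R = -9 + (69 + 32952) = -9 + 33021 = 33012)
R/(((-9366 + 41720)/((-19194 - 1*(-18176)) - 30565))) = 33012/(((-9366 + 41720)/((-19194 - 1*(-18176)) - 30565))) = 33012/((32354/((-19194 + 18176) - 30565))) = 33012/((32354/(-1018 - 30565))) = 33012/((32354/(-31583))) = 33012/((32354*(-1/31583))) = 33012/(-32354/31583) = 33012*(-31583/32354) = -74472714/2311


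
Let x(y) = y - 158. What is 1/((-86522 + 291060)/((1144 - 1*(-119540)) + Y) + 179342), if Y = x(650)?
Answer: 60588/10866075365 ≈ 5.5759e-6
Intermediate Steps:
x(y) = -158 + y
Y = 492 (Y = -158 + 650 = 492)
1/((-86522 + 291060)/((1144 - 1*(-119540)) + Y) + 179342) = 1/((-86522 + 291060)/((1144 - 1*(-119540)) + 492) + 179342) = 1/(204538/((1144 + 119540) + 492) + 179342) = 1/(204538/(120684 + 492) + 179342) = 1/(204538/121176 + 179342) = 1/(204538*(1/121176) + 179342) = 1/(102269/60588 + 179342) = 1/(10866075365/60588) = 60588/10866075365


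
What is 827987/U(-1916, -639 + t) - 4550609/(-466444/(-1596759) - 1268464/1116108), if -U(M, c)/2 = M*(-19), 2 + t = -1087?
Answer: 6150664908406041541051/1141287718855552 ≈ 5.3892e+6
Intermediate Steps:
t = -1089 (t = -2 - 1087 = -1089)
U(M, c) = 38*M (U(M, c) = -2*M*(-19) = -(-38)*M = 38*M)
827987/U(-1916, -639 + t) - 4550609/(-466444/(-1596759) - 1268464/1116108) = 827987/((38*(-1916))) - 4550609/(-466444/(-1596759) - 1268464/1116108) = 827987/(-72808) - 4550609/(-466444*(-1/1596759) - 1268464*1/1116108) = 827987*(-1/72808) - 4550609/(466444/1596759 - 317116/279027) = -827987/72808 - 4550609/(-125402452352/148512957831) = -827987/72808 - 4550609*(-148512957831/125402452352) = -827987/72808 + 675824402522369079/125402452352 = 6150664908406041541051/1141287718855552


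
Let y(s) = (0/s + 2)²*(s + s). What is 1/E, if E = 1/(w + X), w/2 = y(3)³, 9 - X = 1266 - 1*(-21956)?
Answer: 4435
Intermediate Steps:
y(s) = 8*s (y(s) = (0 + 2)²*(2*s) = 2²*(2*s) = 4*(2*s) = 8*s)
X = -23213 (X = 9 - (1266 - 1*(-21956)) = 9 - (1266 + 21956) = 9 - 1*23222 = 9 - 23222 = -23213)
w = 27648 (w = 2*(8*3)³ = 2*24³ = 2*13824 = 27648)
E = 1/4435 (E = 1/(27648 - 23213) = 1/4435 ≈ 0.00022548)
1/E = 1/(1/4435) = 4435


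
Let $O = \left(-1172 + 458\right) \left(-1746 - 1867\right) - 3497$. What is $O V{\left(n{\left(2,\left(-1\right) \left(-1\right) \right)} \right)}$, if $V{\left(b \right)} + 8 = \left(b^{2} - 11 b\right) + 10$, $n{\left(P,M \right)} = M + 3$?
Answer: $-66980810$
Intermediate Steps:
$n{\left(P,M \right)} = 3 + M$
$V{\left(b \right)} = 2 + b^{2} - 11 b$ ($V{\left(b \right)} = -8 + \left(\left(b^{2} - 11 b\right) + 10\right) = -8 + \left(10 + b^{2} - 11 b\right) = 2 + b^{2} - 11 b$)
$O = 2576185$ ($O = \left(-714\right) \left(-3613\right) - 3497 = 2579682 - 3497 = 2576185$)
$O V{\left(n{\left(2,\left(-1\right) \left(-1\right) \right)} \right)} = 2576185 \left(2 + \left(3 - -1\right)^{2} - 11 \left(3 - -1\right)\right) = 2576185 \left(2 + \left(3 + 1\right)^{2} - 11 \left(3 + 1\right)\right) = 2576185 \left(2 + 4^{2} - 44\right) = 2576185 \left(2 + 16 - 44\right) = 2576185 \left(-26\right) = -66980810$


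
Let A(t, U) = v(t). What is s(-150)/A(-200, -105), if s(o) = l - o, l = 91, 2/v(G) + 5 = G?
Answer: -49405/2 ≈ -24703.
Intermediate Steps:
v(G) = 2/(-5 + G)
A(t, U) = 2/(-5 + t)
s(o) = 91 - o
s(-150)/A(-200, -105) = (91 - 1*(-150))/((2/(-5 - 200))) = (91 + 150)/((2/(-205))) = 241/((2*(-1/205))) = 241/(-2/205) = 241*(-205/2) = -49405/2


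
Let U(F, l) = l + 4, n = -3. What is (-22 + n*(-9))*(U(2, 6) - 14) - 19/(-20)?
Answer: -381/20 ≈ -19.050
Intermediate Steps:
U(F, l) = 4 + l
(-22 + n*(-9))*(U(2, 6) - 14) - 19/(-20) = (-22 - 3*(-9))*((4 + 6) - 14) - 19/(-20) = (-22 + 27)*(10 - 14) - 1/20*(-19) = 5*(-4) + 19/20 = -20 + 19/20 = -381/20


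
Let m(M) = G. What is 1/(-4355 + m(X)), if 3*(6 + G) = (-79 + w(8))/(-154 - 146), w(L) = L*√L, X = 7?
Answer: -3532338900/15404219881529 + 14400*√2/15404219881529 ≈ -0.00022931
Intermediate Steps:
w(L) = L^(3/2)
G = -5321/900 - 4*√2/225 (G = -6 + ((-79 + 8^(3/2))/(-154 - 146))/3 = -6 + ((-79 + 16*√2)/(-300))/3 = -6 + ((-79 + 16*√2)*(-1/300))/3 = -6 + (79/300 - 4*√2/75)/3 = -6 + (79/900 - 4*√2/225) = -5321/900 - 4*√2/225 ≈ -5.9374)
m(M) = -5321/900 - 4*√2/225
1/(-4355 + m(X)) = 1/(-4355 + (-5321/900 - 4*√2/225)) = 1/(-3924821/900 - 4*√2/225)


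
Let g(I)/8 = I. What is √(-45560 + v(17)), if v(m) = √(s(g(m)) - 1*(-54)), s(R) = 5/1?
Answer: √(-45560 + √59) ≈ 213.43*I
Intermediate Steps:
g(I) = 8*I
s(R) = 5 (s(R) = 5*1 = 5)
v(m) = √59 (v(m) = √(5 - 1*(-54)) = √(5 + 54) = √59)
√(-45560 + v(17)) = √(-45560 + √59)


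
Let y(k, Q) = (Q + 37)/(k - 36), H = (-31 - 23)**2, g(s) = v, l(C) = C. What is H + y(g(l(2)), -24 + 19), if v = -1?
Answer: 107860/37 ≈ 2915.1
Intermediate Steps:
g(s) = -1
H = 2916 (H = (-54)**2 = 2916)
y(k, Q) = (37 + Q)/(-36 + k)
H + y(g(l(2)), -24 + 19) = 2916 + (37 + (-24 + 19))/(-36 - 1) = 2916 + (37 - 5)/(-37) = 2916 - 1/37*32 = 2916 - 32/37 = 107860/37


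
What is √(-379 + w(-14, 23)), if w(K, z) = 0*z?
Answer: I*√379 ≈ 19.468*I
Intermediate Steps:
w(K, z) = 0
√(-379 + w(-14, 23)) = √(-379 + 0) = √(-379) = I*√379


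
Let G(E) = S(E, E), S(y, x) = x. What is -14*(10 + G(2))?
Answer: -168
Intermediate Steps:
G(E) = E
-14*(10 + G(2)) = -14*(10 + 2) = -14*12 = -168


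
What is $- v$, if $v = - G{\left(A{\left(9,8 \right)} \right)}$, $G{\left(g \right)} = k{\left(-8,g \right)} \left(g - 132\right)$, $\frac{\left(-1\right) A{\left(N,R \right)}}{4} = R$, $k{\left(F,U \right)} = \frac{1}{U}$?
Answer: $\frac{41}{8} \approx 5.125$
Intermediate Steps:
$A{\left(N,R \right)} = - 4 R$
$G{\left(g \right)} = \frac{-132 + g}{g}$ ($G{\left(g \right)} = \frac{g - 132}{g} = \frac{-132 + g}{g}$)
$v = - \frac{41}{8}$ ($v = - \frac{-132 - 32}{\left(-4\right) 8} = - \frac{-132 - 32}{-32} = - \frac{\left(-1\right) \left(-164\right)}{32} = \left(-1\right) \frac{41}{8} = - \frac{41}{8} \approx -5.125$)
$- v = \left(-1\right) \left(- \frac{41}{8}\right) = \frac{41}{8}$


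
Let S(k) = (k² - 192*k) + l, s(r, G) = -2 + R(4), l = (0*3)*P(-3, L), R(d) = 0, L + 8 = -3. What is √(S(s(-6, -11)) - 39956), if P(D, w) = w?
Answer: 4*I*√2473 ≈ 198.92*I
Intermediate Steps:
L = -11 (L = -8 - 3 = -11)
l = 0 (l = (0*3)*(-11) = 0*(-11) = 0)
s(r, G) = -2 (s(r, G) = -2 + 0 = -2)
S(k) = k² - 192*k (S(k) = (k² - 192*k) + 0 = k² - 192*k)
√(S(s(-6, -11)) - 39956) = √(-2*(-192 - 2) - 39956) = √(-2*(-194) - 39956) = √(388 - 39956) = √(-39568) = 4*I*√2473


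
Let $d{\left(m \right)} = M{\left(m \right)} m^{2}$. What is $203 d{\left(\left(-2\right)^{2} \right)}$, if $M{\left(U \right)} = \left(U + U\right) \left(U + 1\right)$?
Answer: $129920$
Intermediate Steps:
$M{\left(U \right)} = 2 U \left(1 + U\right)$
$d{\left(m \right)} = 2 m^{3} \left(1 + m\right)$ ($d{\left(m \right)} = 2 m \left(1 + m\right) m^{2} = 2 m^{3} \left(1 + m\right)$)
$203 d{\left(\left(-2\right)^{2} \right)} = 203 \cdot 2 \left(\left(-2\right)^{2}\right)^{3} \left(1 + \left(-2\right)^{2}\right) = 203 \cdot 2 \cdot 4^{3} \left(1 + 4\right) = 203 \cdot 2 \cdot 64 \cdot 5 = 203 \cdot 640 = 129920$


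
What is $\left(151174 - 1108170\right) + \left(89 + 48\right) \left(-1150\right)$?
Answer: $-1114546$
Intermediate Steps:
$\left(151174 - 1108170\right) + \left(89 + 48\right) \left(-1150\right) = -956996 + 137 \left(-1150\right) = -956996 - 157550 = -1114546$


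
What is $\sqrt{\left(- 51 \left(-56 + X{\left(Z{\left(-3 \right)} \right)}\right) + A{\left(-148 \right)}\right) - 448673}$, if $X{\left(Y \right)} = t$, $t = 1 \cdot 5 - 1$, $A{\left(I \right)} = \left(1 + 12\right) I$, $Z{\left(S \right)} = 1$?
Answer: $i \sqrt{447945} \approx 669.29 i$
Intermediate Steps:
$A{\left(I \right)} = 13 I$
$t = 4$ ($t = 5 - 1 = 4$)
$X{\left(Y \right)} = 4$
$\sqrt{\left(- 51 \left(-56 + X{\left(Z{\left(-3 \right)} \right)}\right) + A{\left(-148 \right)}\right) - 448673} = \sqrt{\left(- 51 \left(-56 + 4\right) + 13 \left(-148\right)\right) - 448673} = \sqrt{\left(\left(-51\right) \left(-52\right) - 1924\right) - 448673} = \sqrt{\left(2652 - 1924\right) - 448673} = \sqrt{728 - 448673} = \sqrt{-447945} = i \sqrt{447945}$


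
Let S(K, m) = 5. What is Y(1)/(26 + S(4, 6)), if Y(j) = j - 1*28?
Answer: -27/31 ≈ -0.87097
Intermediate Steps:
Y(j) = -28 + j (Y(j) = j - 28 = -28 + j)
Y(1)/(26 + S(4, 6)) = (-28 + 1)/(26 + 5) = -27/31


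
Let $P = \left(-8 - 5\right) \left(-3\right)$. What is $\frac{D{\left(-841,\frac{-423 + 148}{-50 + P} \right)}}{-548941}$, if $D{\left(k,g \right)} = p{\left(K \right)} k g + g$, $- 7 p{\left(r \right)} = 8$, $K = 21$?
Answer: $- \frac{168375}{3842587} \approx -0.043818$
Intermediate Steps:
$p{\left(r \right)} = - \frac{8}{7}$ ($p{\left(r \right)} = \left(- \frac{1}{7}\right) 8 = - \frac{8}{7}$)
$P = 39$ ($P = \left(-13\right) \left(-3\right) = 39$)
$D{\left(k,g \right)} = g - \frac{8 g k}{7}$ ($D{\left(k,g \right)} = - \frac{8 k}{7} g + g = - \frac{8 g k}{7} + g = g - \frac{8 g k}{7}$)
$\frac{D{\left(-841,\frac{-423 + 148}{-50 + P} \right)}}{-548941} = \frac{\frac{1}{7} \frac{-423 + 148}{-50 + 39} \left(7 - -6728\right)}{-548941} = \frac{- \frac{275}{-11} \left(7 + 6728\right)}{7} \left(- \frac{1}{548941}\right) = \frac{1}{7} \left(\left(-275\right) \left(- \frac{1}{11}\right)\right) 6735 \left(- \frac{1}{548941}\right) = \frac{1}{7} \cdot 25 \cdot 6735 \left(- \frac{1}{548941}\right) = \frac{168375}{7} \left(- \frac{1}{548941}\right) = - \frac{168375}{3842587}$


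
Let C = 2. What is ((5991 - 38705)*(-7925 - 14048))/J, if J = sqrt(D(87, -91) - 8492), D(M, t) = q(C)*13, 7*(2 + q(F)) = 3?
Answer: -65347702*I*sqrt(417109)/5417 ≈ -7.7911e+6*I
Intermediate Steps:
q(F) = -11/7 (q(F) = -2 + (1/7)*3 = -2 + 3/7 = -11/7)
D(M, t) = -143/7 (D(M, t) = -11/7*13 = -143/7)
J = I*sqrt(417109)/7 (J = sqrt(-143/7 - 8492) = sqrt(-59587/7) = I*sqrt(417109)/7 ≈ 92.263*I)
((5991 - 38705)*(-7925 - 14048))/J = ((5991 - 38705)*(-7925 - 14048))/((I*sqrt(417109)/7)) = (-32714*(-21973))*(-I*sqrt(417109)/59587) = 718824722*(-I*sqrt(417109)/59587) = -65347702*I*sqrt(417109)/5417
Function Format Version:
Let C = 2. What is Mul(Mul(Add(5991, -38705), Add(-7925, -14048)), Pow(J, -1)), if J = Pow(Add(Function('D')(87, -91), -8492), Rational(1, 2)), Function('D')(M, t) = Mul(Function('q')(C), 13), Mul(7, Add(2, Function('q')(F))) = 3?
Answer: Mul(Rational(-65347702, 5417), I, Pow(417109, Rational(1, 2))) ≈ Mul(-7.7911e+6, I)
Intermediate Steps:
Function('q')(F) = Rational(-11, 7) (Function('q')(F) = Add(-2, Mul(Rational(1, 7), 3)) = Add(-2, Rational(3, 7)) = Rational(-11, 7))
Function('D')(M, t) = Rational(-143, 7) (Function('D')(M, t) = Mul(Rational(-11, 7), 13) = Rational(-143, 7))
J = Mul(Rational(1, 7), I, Pow(417109, Rational(1, 2))) (J = Pow(Add(Rational(-143, 7), -8492), Rational(1, 2)) = Pow(Rational(-59587, 7), Rational(1, 2)) = Mul(Rational(1, 7), I, Pow(417109, Rational(1, 2))) ≈ Mul(92.263, I))
Mul(Mul(Add(5991, -38705), Add(-7925, -14048)), Pow(J, -1)) = Mul(Mul(Add(5991, -38705), Add(-7925, -14048)), Pow(Mul(Rational(1, 7), I, Pow(417109, Rational(1, 2))), -1)) = Mul(Mul(-32714, -21973), Mul(Rational(-1, 59587), I, Pow(417109, Rational(1, 2)))) = Mul(718824722, Mul(Rational(-1, 59587), I, Pow(417109, Rational(1, 2)))) = Mul(Rational(-65347702, 5417), I, Pow(417109, Rational(1, 2)))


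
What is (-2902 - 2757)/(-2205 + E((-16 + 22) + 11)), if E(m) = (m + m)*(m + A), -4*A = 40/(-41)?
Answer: 232019/66367 ≈ 3.4960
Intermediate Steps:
A = 10/41 (A = -10/(-41) = -10*(-1)/41 = -¼*(-40/41) = 10/41 ≈ 0.24390)
E(m) = 2*m*(10/41 + m) (E(m) = (m + m)*(m + 10/41) = (2*m)*(10/41 + m) = 2*m*(10/41 + m))
(-2902 - 2757)/(-2205 + E((-16 + 22) + 11)) = (-2902 - 2757)/(-2205 + 2*((-16 + 22) + 11)*(10 + 41*((-16 + 22) + 11))/41) = -5659/(-2205 + 2*(6 + 11)*(10 + 41*(6 + 11))/41) = -5659/(-2205 + (2/41)*17*(10 + 41*17)) = -5659/(-2205 + (2/41)*17*(10 + 697)) = -5659/(-2205 + (2/41)*17*707) = -5659/(-2205 + 24038/41) = -5659/(-66367/41) = -5659*(-41/66367) = 232019/66367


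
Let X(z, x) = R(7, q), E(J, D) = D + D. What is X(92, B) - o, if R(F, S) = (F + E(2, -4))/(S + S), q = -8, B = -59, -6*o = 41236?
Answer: 329891/48 ≈ 6872.7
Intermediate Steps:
o = -20618/3 (o = -1/6*41236 = -20618/3 ≈ -6872.7)
E(J, D) = 2*D
R(F, S) = (-8 + F)/(2*S) (R(F, S) = (F + 2*(-4))/(S + S) = (F - 8)/((2*S)) = (-8 + F)*(1/(2*S)) = (-8 + F)/(2*S))
X(z, x) = 1/16 (X(z, x) = (1/2)*(-8 + 7)/(-8) = (1/2)*(-1/8)*(-1) = 1/16)
X(92, B) - o = 1/16 - 1*(-20618/3) = 1/16 + 20618/3 = 329891/48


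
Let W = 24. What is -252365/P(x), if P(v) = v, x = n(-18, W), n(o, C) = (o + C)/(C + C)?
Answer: -2018920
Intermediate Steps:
n(o, C) = (C + o)/(2*C) (n(o, C) = (C + o)/((2*C)) = (C + o)*(1/(2*C)) = (C + o)/(2*C))
x = ⅛ (x = (½)*(24 - 18)/24 = (½)*(1/24)*6 = ⅛ ≈ 0.12500)
-252365/P(x) = -252365/⅛ = -252365*8 = -2018920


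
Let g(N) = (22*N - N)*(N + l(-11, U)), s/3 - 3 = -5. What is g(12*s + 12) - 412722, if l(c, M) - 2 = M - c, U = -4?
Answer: -348462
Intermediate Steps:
s = -6 (s = 9 + 3*(-5) = 9 - 15 = -6)
l(c, M) = 2 + M - c (l(c, M) = 2 + (M - c) = 2 + M - c)
g(N) = 21*N*(9 + N) (g(N) = (22*N - N)*(N + (2 - 4 - 1*(-11))) = (21*N)*(N + (2 - 4 + 11)) = (21*N)*(N + 9) = (21*N)*(9 + N) = 21*N*(9 + N))
g(12*s + 12) - 412722 = 21*(12*(-6) + 12)*(9 + (12*(-6) + 12)) - 412722 = 21*(-72 + 12)*(9 + (-72 + 12)) - 412722 = 21*(-60)*(9 - 60) - 412722 = 21*(-60)*(-51) - 412722 = 64260 - 412722 = -348462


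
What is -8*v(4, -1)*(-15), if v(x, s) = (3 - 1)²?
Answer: 480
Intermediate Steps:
v(x, s) = 4 (v(x, s) = 2² = 4)
-8*v(4, -1)*(-15) = -8*4*(-15) = -32*(-15) = 480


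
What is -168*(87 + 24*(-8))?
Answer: 17640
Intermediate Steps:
-168*(87 + 24*(-8)) = -168*(87 - 192) = -168*(-105) = 17640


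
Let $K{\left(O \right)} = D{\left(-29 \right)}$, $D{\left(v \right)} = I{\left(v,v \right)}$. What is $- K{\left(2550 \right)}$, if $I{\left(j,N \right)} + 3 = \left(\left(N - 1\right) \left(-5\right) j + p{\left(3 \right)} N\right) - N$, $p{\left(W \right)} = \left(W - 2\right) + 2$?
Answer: $4411$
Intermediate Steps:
$p{\left(W \right)} = W$ ($p{\left(W \right)} = \left(-2 + W\right) + 2 = W$)
$I{\left(j,N \right)} = -3 + 2 N + j \left(5 - 5 N\right)$ ($I{\left(j,N \right)} = -3 + \left(\left(\left(N - 1\right) \left(-5\right) j + 3 N\right) - N\right) = -3 + \left(\left(\left(-1 + N\right) \left(-5\right) j + 3 N\right) - N\right) = -3 + \left(\left(\left(5 - 5 N\right) j + 3 N\right) - N\right) = -3 + \left(\left(j \left(5 - 5 N\right) + 3 N\right) - N\right) = -3 + \left(\left(3 N + j \left(5 - 5 N\right)\right) - N\right) = -3 + \left(2 N + j \left(5 - 5 N\right)\right) = -3 + 2 N + j \left(5 - 5 N\right)$)
$D{\left(v \right)} = -3 - 5 v^{2} + 7 v$ ($D{\left(v \right)} = -3 + 2 v + 5 v - 5 v v = -3 + 2 v + 5 v - 5 v^{2} = -3 - 5 v^{2} + 7 v$)
$K{\left(O \right)} = -4411$ ($K{\left(O \right)} = -3 - 5 \left(-29\right)^{2} + 7 \left(-29\right) = -3 - 4205 - 203 = -4411$)
$- K{\left(2550 \right)} = \left(-1\right) \left(-4411\right) = 4411$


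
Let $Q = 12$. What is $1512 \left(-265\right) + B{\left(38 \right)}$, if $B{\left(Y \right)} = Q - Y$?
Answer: $-400706$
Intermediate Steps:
$B{\left(Y \right)} = 12 - Y$
$1512 \left(-265\right) + B{\left(38 \right)} = 1512 \left(-265\right) + \left(12 - 38\right) = -400680 + \left(12 - 38\right) = -400680 - 26 = -400706$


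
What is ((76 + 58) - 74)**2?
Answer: 3600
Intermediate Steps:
((76 + 58) - 74)**2 = (134 - 74)**2 = 60**2 = 3600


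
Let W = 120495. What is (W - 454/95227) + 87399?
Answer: 19797121484/95227 ≈ 2.0789e+5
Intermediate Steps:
(W - 454/95227) + 87399 = (120495 - 454/95227) + 87399 = 11474376911/95227 + 87399 = 19797121484/95227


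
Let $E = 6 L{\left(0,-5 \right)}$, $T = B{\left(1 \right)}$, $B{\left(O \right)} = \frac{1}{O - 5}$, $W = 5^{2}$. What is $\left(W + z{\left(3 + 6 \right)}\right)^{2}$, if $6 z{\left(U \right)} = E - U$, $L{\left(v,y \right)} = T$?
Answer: $\frac{8649}{16} \approx 540.56$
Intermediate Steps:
$W = 25$
$B{\left(O \right)} = \frac{1}{-5 + O}$
$T = - \frac{1}{4}$ ($T = \frac{1}{-5 + 1} = \frac{1}{-4} = - \frac{1}{4} \approx -0.25$)
$L{\left(v,y \right)} = - \frac{1}{4}$
$E = - \frac{3}{2}$ ($E = 6 \left(- \frac{1}{4}\right) = - \frac{3}{2} \approx -1.5$)
$z{\left(U \right)} = - \frac{1}{4} - \frac{U}{6}$ ($z{\left(U \right)} = \frac{- \frac{3}{2} - U}{6} = - \frac{1}{4} - \frac{U}{6}$)
$\left(W + z{\left(3 + 6 \right)}\right)^{2} = \left(25 - \left(\frac{1}{4} + \frac{3 + 6}{6}\right)\right)^{2} = \left(25 - \frac{7}{4}\right)^{2} = \left(\frac{93}{4}\right)^{2} = \frac{8649}{16}$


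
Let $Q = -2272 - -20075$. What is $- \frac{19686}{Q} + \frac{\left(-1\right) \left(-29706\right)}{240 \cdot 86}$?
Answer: $\frac{20422813}{61242320} \approx 0.33348$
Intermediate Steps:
$Q = 17803$ ($Q = -2272 + 20075 = 17803$)
$- \frac{19686}{Q} + \frac{\left(-1\right) \left(-29706\right)}{240 \cdot 86} = - \frac{19686}{17803} + \frac{\left(-1\right) \left(-29706\right)}{240 \cdot 86} = \left(-19686\right) \frac{1}{17803} + \frac{29706}{20640} = - \frac{19686}{17803} + 29706 \cdot \frac{1}{20640} = - \frac{19686}{17803} + \frac{4951}{3440} = \frac{20422813}{61242320}$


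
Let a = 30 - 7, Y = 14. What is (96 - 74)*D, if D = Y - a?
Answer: -198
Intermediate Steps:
a = 23
D = -9 (D = 14 - 1*23 = 14 - 23 = -9)
(96 - 74)*D = (96 - 74)*(-9) = 22*(-9) = -198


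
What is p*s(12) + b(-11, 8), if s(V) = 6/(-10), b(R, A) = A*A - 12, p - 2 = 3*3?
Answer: 227/5 ≈ 45.400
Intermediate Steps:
p = 11 (p = 2 + 3*3 = 2 + 9 = 11)
b(R, A) = -12 + A² (b(R, A) = A² - 12 = -12 + A²)
s(V) = -⅗ (s(V) = 6*(-⅒) = -⅗)
p*s(12) + b(-11, 8) = 11*(-⅗) + (-12 + 8²) = -33/5 + (-12 + 64) = -33/5 + 52 = 227/5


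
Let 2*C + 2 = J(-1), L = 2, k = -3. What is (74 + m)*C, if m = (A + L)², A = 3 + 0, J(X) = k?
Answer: -495/2 ≈ -247.50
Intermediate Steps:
J(X) = -3
A = 3
m = 25 (m = (3 + 2)² = 5² = 25)
C = -5/2 (C = -1 + (½)*(-3) = -1 - 3/2 = -5/2 ≈ -2.5000)
(74 + m)*C = (74 + 25)*(-5/2) = 99*(-5/2) = -495/2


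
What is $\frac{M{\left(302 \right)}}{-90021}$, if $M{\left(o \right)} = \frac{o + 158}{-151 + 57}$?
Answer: $\frac{230}{4230987} \approx 5.4361 \cdot 10^{-5}$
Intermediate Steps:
$M{\left(o \right)} = - \frac{79}{47} - \frac{o}{94}$ ($M{\left(o \right)} = \frac{158 + o}{-94} = \left(158 + o\right) \left(- \frac{1}{94}\right) = - \frac{79}{47} - \frac{o}{94}$)
$\frac{M{\left(302 \right)}}{-90021} = \frac{- \frac{79}{47} - \frac{151}{47}}{-90021} = \left(- \frac{79}{47} - \frac{151}{47}\right) \left(- \frac{1}{90021}\right) = \left(- \frac{230}{47}\right) \left(- \frac{1}{90021}\right) = \frac{230}{4230987}$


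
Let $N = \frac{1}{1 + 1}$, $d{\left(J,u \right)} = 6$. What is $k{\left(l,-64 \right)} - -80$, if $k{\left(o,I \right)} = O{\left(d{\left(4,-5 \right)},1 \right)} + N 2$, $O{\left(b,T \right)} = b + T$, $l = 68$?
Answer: $88$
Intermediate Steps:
$N = \frac{1}{2} \approx 0.5$
$O{\left(b,T \right)} = T + b$
$k{\left(o,I \right)} = 8$ ($k{\left(o,I \right)} = \left(1 + 6\right) + \frac{1}{2} \cdot 2 = 7 + 1 = 8$)
$k{\left(l,-64 \right)} - -80 = 8 - -80 = 8 + 80 = 88$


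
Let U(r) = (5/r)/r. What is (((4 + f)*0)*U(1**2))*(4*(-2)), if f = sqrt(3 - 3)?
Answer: 0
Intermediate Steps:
U(r) = 5/r**2
f = 0 (f = sqrt(0) = 0)
(((4 + f)*0)*U(1**2))*(4*(-2)) = (((4 + 0)*0)*(5/(1**2)**2))*(4*(-2)) = ((4*0)*(5/1**2))*(-8) = (0*(5*1))*(-8) = (0*5)*(-8) = 0*(-8) = 0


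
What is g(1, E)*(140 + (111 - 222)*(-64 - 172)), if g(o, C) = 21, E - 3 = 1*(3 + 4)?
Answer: 553056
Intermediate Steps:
E = 10 (E = 3 + 1*(3 + 4) = 3 + 1*7 = 3 + 7 = 10)
g(1, E)*(140 + (111 - 222)*(-64 - 172)) = 21*(140 + (111 - 222)*(-64 - 172)) = 21*(140 - 111*(-236)) = 21*(140 + 26196) = 21*26336 = 553056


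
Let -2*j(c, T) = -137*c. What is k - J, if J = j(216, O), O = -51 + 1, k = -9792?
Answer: -24588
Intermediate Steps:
O = -50
j(c, T) = 137*c/2 (j(c, T) = -(-137)*c/2 = 137*c/2)
J = 14796 (J = (137/2)*216 = 14796)
k - J = -9792 - 1*14796 = -9792 - 14796 = -24588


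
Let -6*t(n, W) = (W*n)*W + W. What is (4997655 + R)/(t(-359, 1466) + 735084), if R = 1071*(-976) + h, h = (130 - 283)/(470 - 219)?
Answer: 330680652/10820275919 ≈ 0.030561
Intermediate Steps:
h = -153/251 ≈ -0.60956
t(n, W) = -W/6 - n*W²/6 (t(n, W) = -((W*n)*W + W)/6 = -(n*W² + W)/6 = -(W + n*W²)/6 = -W/6 - n*W²/6)
R = -262369449/251 (R = 1071*(-976) - 153/251 = -1045296 - 153/251 = -262369449/251 ≈ -1.0453e+6)
(4997655 + R)/(t(-359, 1466) + 735084) = (4997655 - 262369449/251)/(-⅙*1466*(1 + 1466*(-359)) + 735084) = 992041956/(251*(-⅙*1466*(1 - 526294) + 735084)) = 992041956/(251*(-⅙*1466*(-526293) + 735084)) = 992041956/(251*(128590923 + 735084)) = (992041956/251)/129326007 = (992041956/251)*(1/129326007) = 330680652/10820275919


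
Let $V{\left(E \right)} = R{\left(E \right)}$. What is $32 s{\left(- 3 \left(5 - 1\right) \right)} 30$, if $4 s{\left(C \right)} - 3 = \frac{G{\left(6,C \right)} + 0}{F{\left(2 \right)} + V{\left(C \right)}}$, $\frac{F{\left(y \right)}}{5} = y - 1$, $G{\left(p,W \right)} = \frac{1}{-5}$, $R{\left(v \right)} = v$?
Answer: $\frac{5088}{7} \approx 726.86$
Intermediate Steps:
$G{\left(p,W \right)} = - \frac{1}{5}$
$F{\left(y \right)} = -5 + 5 y$ ($F{\left(y \right)} = 5 \left(y - 1\right) = 5 \left(-1 + y\right) = -5 + 5 y$)
$V{\left(E \right)} = E$
$s{\left(C \right)} = \frac{3}{4} - \frac{1}{20 \left(5 + C\right)}$ ($s{\left(C \right)} = \frac{3}{4} + \frac{\left(- \frac{1}{5} + 0\right) \frac{1}{\left(-5 + 5 \cdot 2\right) + C}}{4} = \frac{3}{4} + \frac{\left(- \frac{1}{5}\right) \frac{1}{\left(-5 + 10\right) + C}}{4} = \frac{3}{4} + \frac{\left(- \frac{1}{5}\right) \frac{1}{5 + C}}{4} = \frac{3}{4} - \frac{1}{20 \left(5 + C\right)}$)
$32 s{\left(- 3 \left(5 - 1\right) \right)} 30 = 32 \frac{74 + 15 \left(- 3 \left(5 - 1\right)\right)}{20 \left(5 - 3 \left(5 - 1\right)\right)} 30 = 32 \frac{74 + 15 \left(\left(-3\right) 4\right)}{20 \left(5 - 12\right)} 30 = 32 \frac{74 + 15 \left(-12\right)}{20 \left(5 - 12\right)} 30 = 32 \frac{74 - 180}{20 \left(-7\right)} 30 = 32 \cdot \frac{1}{20} \left(- \frac{1}{7}\right) \left(-106\right) 30 = 32 \cdot \frac{53}{70} \cdot 30 = \frac{848}{35} \cdot 30 = \frac{5088}{7}$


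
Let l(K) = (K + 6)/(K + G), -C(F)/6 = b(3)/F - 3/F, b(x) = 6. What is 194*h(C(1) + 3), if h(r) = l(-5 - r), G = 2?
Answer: 776/3 ≈ 258.67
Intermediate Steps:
C(F) = -18/F (C(F) = -6*(6/F - 3/F) = -18/F)
l(K) = (6 + K)/(2 + K) (l(K) = (K + 6)/(K + 2) = (6 + K)/(2 + K))
h(r) = (1 - r)/(-3 - r) (h(r) = (6 + (-5 - r))/(2 + (-5 - r)) = (1 - r)/(-3 - r))
194*h(C(1) + 3) = 194*((-1 + (-18/1 + 3))/(3 + (-18/1 + 3))) = 194*((-1 + (-18*1 + 3))/(3 + (-18*1 + 3))) = 194*((-1 + (-18 + 3))/(3 + (-18 + 3))) = 194*((-1 - 15)/(3 - 15)) = 194*(-16/(-12)) = 194*(-1/12*(-16)) = 194*(4/3) = 776/3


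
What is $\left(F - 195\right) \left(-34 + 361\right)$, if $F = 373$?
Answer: $58206$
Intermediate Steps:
$\left(F - 195\right) \left(-34 + 361\right) = \left(373 - 195\right) \left(-34 + 361\right) = 178 \cdot 327 = 58206$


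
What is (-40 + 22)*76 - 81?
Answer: -1449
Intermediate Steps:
(-40 + 22)*76 - 81 = -18*76 - 81 = -1368 - 81 = -1449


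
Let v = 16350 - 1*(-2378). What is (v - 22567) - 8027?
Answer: -11866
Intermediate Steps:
v = 18728 (v = 16350 + 2378 = 18728)
(v - 22567) - 8027 = (18728 - 22567) - 8027 = -3839 - 8027 = -11866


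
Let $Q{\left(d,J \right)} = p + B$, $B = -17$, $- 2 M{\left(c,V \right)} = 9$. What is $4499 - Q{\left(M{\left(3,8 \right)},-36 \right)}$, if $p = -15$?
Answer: $4531$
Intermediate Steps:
$M{\left(c,V \right)} = - \frac{9}{2}$ ($M{\left(c,V \right)} = \left(- \frac{1}{2}\right) 9 = - \frac{9}{2}$)
$Q{\left(d,J \right)} = -32$ ($Q{\left(d,J \right)} = -15 - 17 = -32$)
$4499 - Q{\left(M{\left(3,8 \right)},-36 \right)} = 4499 - -32 = 4499 + 32 = 4531$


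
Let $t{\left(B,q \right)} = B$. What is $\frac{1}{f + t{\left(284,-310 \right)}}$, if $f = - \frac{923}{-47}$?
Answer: $\frac{47}{14271} \approx 0.0032934$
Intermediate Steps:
$f = \frac{923}{47}$ ($f = \left(-923\right) \left(- \frac{1}{47}\right) = \frac{923}{47} \approx 19.638$)
$\frac{1}{f + t{\left(284,-310 \right)}} = \frac{1}{\frac{923}{47} + 284} = \frac{1}{\frac{14271}{47}} = \frac{47}{14271}$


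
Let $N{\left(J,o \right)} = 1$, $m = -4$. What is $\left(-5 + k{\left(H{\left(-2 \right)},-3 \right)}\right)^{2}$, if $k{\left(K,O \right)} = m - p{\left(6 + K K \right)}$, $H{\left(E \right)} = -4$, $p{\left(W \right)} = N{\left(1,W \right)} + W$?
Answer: $1024$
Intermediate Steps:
$p{\left(W \right)} = 1 + W$
$k{\left(K,O \right)} = -11 - K^{2}$ ($k{\left(K,O \right)} = -4 - \left(1 + \left(6 + K K\right)\right) = -4 - \left(1 + \left(6 + K^{2}\right)\right) = -4 - \left(7 + K^{2}\right) = -11 - K^{2}$)
$\left(-5 + k{\left(H{\left(-2 \right)},-3 \right)}\right)^{2} = \left(-5 - 27\right)^{2} = \left(-32\right)^{2} = 1024$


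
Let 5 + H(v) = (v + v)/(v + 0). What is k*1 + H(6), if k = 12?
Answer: 9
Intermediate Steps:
H(v) = -3 (H(v) = -5 + (v + v)/(v + 0) = -5 + (2*v)/v = -5 + 2 = -3)
k*1 + H(6) = 12*1 - 3 = 12 - 3 = 9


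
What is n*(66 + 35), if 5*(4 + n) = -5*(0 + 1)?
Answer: -505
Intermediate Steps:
n = -5 (n = -4 + (-5*(0 + 1))/5 = -4 + (-5*1)/5 = -4 + (⅕)*(-5) = -4 - 1 = -5)
n*(66 + 35) = -5*(66 + 35) = -5*101 = -505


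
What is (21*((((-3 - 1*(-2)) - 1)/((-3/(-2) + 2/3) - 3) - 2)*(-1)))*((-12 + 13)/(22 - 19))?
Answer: -14/5 ≈ -2.8000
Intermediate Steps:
(21*((((-3 - 1*(-2)) - 1)/((-3/(-2) + 2/3) - 3) - 2)*(-1)))*((-12 + 13)/(22 - 19)) = (21*((((-3 + 2) - 1)/((-3*(-½) + 2*(⅓)) - 3) - 2)*(-1)))*(1/3) = (21*(((-1 - 1)/((3/2 + ⅔) - 3) - 2)*(-1)))*(1*(⅓)) = (21*((-2/(13/6 - 3) - 2)*(-1)))*(⅓) = (21*((-2/(-⅚) - 2)*(-1)))*(⅓) = (21*((-2*(-6/5) - 2)*(-1)))*(⅓) = (21*((12/5 - 2)*(-1)))*(⅓) = (21*((⅖)*(-1)))*(⅓) = (21*(-⅖))*(⅓) = -42/5*⅓ = -14/5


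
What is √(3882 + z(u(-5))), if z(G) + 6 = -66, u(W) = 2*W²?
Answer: √3810 ≈ 61.725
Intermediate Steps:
z(G) = -72 (z(G) = -6 - 66 = -72)
√(3882 + z(u(-5))) = √(3882 - 72) = √3810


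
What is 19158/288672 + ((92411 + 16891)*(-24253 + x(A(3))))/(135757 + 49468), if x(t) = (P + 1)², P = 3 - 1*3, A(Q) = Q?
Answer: -4114010267233/287469200 ≈ -14311.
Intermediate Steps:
P = 0 (P = 3 - 3 = 0)
x(t) = 1 (x(t) = (0 + 1)² = 1² = 1)
19158/288672 + ((92411 + 16891)*(-24253 + x(A(3))))/(135757 + 49468) = 19158/288672 + ((92411 + 16891)*(-24253 + 1))/(135757 + 49468) = 19158*(1/288672) + (109302*(-24252))/185225 = 103/1552 - 2650792104*1/185225 = 103/1552 - 2650792104/185225 = -4114010267233/287469200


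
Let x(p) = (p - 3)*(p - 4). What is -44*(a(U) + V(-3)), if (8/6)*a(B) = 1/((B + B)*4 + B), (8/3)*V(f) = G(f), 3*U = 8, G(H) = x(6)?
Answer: -803/8 ≈ -100.38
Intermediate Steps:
x(p) = (-4 + p)*(-3 + p) (x(p) = (-3 + p)*(-4 + p) = (-4 + p)*(-3 + p))
G(H) = 6 (G(H) = 12 + 6² - 7*6 = 12 + 36 - 42 = 6)
U = 8/3 (U = (⅓)*8 = 8/3 ≈ 2.6667)
V(f) = 9/4 (V(f) = (3/8)*6 = 9/4)
a(B) = 1/(12*B) (a(B) = 3/(4*((B + B)*4 + B)) = 3/(4*((2*B)*4 + B)) = 3/(4*(8*B + B)) = 3/(4*((9*B))) = 3*(1/(9*B))/4 = 1/(12*B))
-44*(a(U) + V(-3)) = -44*(1/(12*(8/3)) + 9/4) = -44*((1/12)*(3/8) + 9/4) = -44*(1/32 + 9/4) = -44*73/32 = -803/8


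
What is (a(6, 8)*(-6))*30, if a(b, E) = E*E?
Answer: -11520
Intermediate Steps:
a(b, E) = E**2
(a(6, 8)*(-6))*30 = (8**2*(-6))*30 = (64*(-6))*30 = -384*30 = -11520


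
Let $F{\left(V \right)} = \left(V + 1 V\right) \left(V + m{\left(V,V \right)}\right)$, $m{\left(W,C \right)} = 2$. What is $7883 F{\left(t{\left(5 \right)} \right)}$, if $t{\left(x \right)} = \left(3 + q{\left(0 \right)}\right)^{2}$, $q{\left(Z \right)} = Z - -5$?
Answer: $66595584$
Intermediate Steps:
$q{\left(Z \right)} = 5 + Z$ ($q{\left(Z \right)} = Z + 5 = 5 + Z$)
$t{\left(x \right)} = 64$ ($t{\left(x \right)} = \left(3 + \left(5 + 0\right)\right)^{2} = \left(3 + 5\right)^{2} = 8^{2} = 64$)
$F{\left(V \right)} = 2 V \left(2 + V\right)$ ($F{\left(V \right)} = \left(V + 1 V\right) \left(V + 2\right) = \left(V + V\right) \left(2 + V\right) = 2 V \left(2 + V\right)$)
$7883 F{\left(t{\left(5 \right)} \right)} = 7883 \cdot 2 \cdot 64 \left(2 + 64\right) = 7883 \cdot 2 \cdot 64 \cdot 66 = 7883 \cdot 8448 = 66595584$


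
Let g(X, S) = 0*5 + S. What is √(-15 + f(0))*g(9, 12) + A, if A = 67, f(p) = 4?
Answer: 67 + 12*I*√11 ≈ 67.0 + 39.799*I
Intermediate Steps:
g(X, S) = S (g(X, S) = 0 + S = S)
√(-15 + f(0))*g(9, 12) + A = √(-15 + 4)*12 + 67 = √(-11)*12 + 67 = (I*√11)*12 + 67 = 12*I*√11 + 67 = 67 + 12*I*√11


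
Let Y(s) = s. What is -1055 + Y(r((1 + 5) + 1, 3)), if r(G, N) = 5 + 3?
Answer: -1047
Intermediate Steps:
r(G, N) = 8
-1055 + Y(r((1 + 5) + 1, 3)) = -1055 + 8 = -1047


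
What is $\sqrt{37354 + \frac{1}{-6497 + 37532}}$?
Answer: $\frac{\sqrt{35978297969685}}{31035} \approx 193.27$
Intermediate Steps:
$\sqrt{37354 + \frac{1}{-6497 + 37532}} = \sqrt{37354 + \frac{1}{31035}} = \sqrt{\frac{1159281391}{31035}} = \frac{\sqrt{35978297969685}}{31035}$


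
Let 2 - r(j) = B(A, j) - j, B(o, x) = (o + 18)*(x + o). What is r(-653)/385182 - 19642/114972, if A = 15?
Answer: -8055511/68341273 ≈ -0.11787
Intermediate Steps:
B(o, x) = (18 + o)*(o + x)
r(j) = -493 - 32*j (r(j) = 2 - ((15² + 18*15 + 18*j + 15*j) - j) = 2 - ((225 + 270 + 18*j + 15*j) - j) = 2 - ((495 + 33*j) - j) = 2 - (495 + 32*j) = 2 + (-495 - 32*j) = -493 - 32*j)
r(-653)/385182 - 19642/114972 = (-493 - 32*(-653))/385182 - 19642/114972 = (-493 + 20896)*(1/385182) - 19642*1/114972 = 20403*(1/385182) - 9821/57486 = 2267/42798 - 9821/57486 = -8055511/68341273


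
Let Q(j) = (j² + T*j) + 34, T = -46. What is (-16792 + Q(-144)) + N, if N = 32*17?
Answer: 11146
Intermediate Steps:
N = 544
Q(j) = 34 + j² - 46*j (Q(j) = (j² - 46*j) + 34 = 34 + j² - 46*j)
(-16792 + Q(-144)) + N = (-16792 + (34 + (-144)² - 46*(-144))) + 544 = (-16792 + (34 + 20736 + 6624)) + 544 = (-16792 + 27394) + 544 = 10602 + 544 = 11146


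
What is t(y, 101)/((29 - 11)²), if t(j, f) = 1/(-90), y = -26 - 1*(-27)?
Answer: -1/29160 ≈ -3.4294e-5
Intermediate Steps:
y = 1 (y = -26 + 27 = 1)
t(j, f) = -1/90
t(y, 101)/((29 - 11)²) = -1/(90*(29 - 11)²) = -1/(90*(18²)) = -1/90/324 = -1/90*1/324 = -1/29160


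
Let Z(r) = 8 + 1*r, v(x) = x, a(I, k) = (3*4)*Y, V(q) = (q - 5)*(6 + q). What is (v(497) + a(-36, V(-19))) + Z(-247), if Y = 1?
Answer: 270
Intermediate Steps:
V(q) = (-5 + q)*(6 + q)
a(I, k) = 12 (a(I, k) = (3*4)*1 = 12*1 = 12)
Z(r) = 8 + r
(v(497) + a(-36, V(-19))) + Z(-247) = (497 + 12) + (8 - 247) = 509 - 239 = 270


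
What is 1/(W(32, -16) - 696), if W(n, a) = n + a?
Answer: -1/680 ≈ -0.0014706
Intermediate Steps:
W(n, a) = a + n
1/(W(32, -16) - 696) = 1/((-16 + 32) - 696) = 1/(16 - 696) = 1/(-680) = -1/680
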